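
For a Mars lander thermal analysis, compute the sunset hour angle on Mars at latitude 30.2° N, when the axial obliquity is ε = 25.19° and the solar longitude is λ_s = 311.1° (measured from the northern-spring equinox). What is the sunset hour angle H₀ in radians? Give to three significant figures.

H₀ = 1.37 rad

Solar declination: sin δ = sin ε · sin λ_s = sin 25.19° × sin 311.1° = -0.32073, so δ = -18.707°.
cos H₀ = −tan φ · tan δ = −tan(+30.2°) × tan(-18.707°) = 0.1971, so H₀ = 1.3724 rad = 78.63°.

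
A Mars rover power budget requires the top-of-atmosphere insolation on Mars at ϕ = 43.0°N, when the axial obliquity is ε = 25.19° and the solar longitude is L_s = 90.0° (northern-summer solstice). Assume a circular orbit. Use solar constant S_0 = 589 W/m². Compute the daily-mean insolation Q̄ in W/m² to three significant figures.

Q̄ ≈ 222 W/m²

Solar declination: sin δ = sin ε · sin L_s = sin 25.19° × sin 90.0° = 0.42562, so δ = +25.190°.
cos h₀ = −tan(+43.0°) tan(+25.190°) = -0.4386, h₀ = 2.0248 rad.
Bracket: h₀ sin ϕ sin δ + cos ϕ cos δ sin h₀ = 2.0248×0.68200×0.42562 + 0.73135×0.90490×0.89868 = 0.587744 + 0.594745 = 1.182489.
Q̄ = (S_0/π) × [bracket] = (589/π) × 1.182489 = 221.7 W/m².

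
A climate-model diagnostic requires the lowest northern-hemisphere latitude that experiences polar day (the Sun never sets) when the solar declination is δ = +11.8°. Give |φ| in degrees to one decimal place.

Polar day requires cos H₀ = −tan φ tan δ ≤ −1, i.e. tan φ tan δ ≥ 1.
The boundary is |tan φ| · |tan δ| = 1, so |φ| = 90° − |δ| = 90° − 11.8° = 78.2° in the northern hemisphere.

|φ| = 78.2°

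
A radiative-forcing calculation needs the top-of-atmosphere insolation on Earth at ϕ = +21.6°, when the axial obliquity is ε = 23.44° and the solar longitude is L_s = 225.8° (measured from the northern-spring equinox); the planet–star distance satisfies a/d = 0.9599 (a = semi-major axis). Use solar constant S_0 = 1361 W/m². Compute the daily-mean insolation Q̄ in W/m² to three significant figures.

Q̄ ≈ 292 W/m²

Solar declination: sin δ = sin ε · sin L_s = sin 23.44° × sin 225.8° = -0.28518, so δ = -16.570°.
cos h₀ = −tan(+21.6°) tan(-16.570°) = 0.1178, h₀ = 1.4527 rad.
Bracket: h₀ sin ϕ sin δ + cos ϕ cos δ sin h₀ = 1.4527×0.36812×-0.28518 + 0.92978×0.95847×0.99304 = -0.152505 + 0.884964 = 0.732459.
Inverse-square distance factor (a/d)² = 0.9599² = 0.921408.
Q̄ = (S_0/π) × 0.921408 × [bracket] = (1361/π) × 0.921408 × 0.732459 = 292.4 W/m².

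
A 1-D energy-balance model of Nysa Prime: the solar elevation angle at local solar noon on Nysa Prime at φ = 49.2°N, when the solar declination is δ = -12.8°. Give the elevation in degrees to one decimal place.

28.0°

At local noon the hour angle is zero, so the zenith angle equals |φ − δ| = |+49.2° − (-12.800°)| = 62.000°.
Elevation = 90° − 62.000° = 28.0°.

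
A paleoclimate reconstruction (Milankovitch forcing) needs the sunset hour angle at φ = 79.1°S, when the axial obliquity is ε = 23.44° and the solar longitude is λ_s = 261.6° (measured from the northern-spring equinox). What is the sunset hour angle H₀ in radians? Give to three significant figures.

Solar declination: sin δ = sin ε · sin λ_s = sin 23.44° × sin 261.6° = -0.39352, so δ = -23.174°.
Sunrise equation: cos H₀ = −tan φ · tan δ = -2.2229 ≤ −1, so the Sun never sets (polar day) and H₀ = π.

H₀ = 3.14 rad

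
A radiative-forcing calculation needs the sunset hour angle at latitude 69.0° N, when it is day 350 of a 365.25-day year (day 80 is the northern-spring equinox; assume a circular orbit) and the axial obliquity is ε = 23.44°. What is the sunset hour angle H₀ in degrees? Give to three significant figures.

Solar longitude: λ_s = 360° × (350 − 80)/365.25 = 266.119°.
sin δ = sin 23.44° × sin 266.119° = -0.39688, so δ = -23.383°.
cos H₀ = −tan φ · tan δ = 1.1264 ≥ 1, so the Sun never rises (polar night) and H₀ = 0.

H₀ = 0.00°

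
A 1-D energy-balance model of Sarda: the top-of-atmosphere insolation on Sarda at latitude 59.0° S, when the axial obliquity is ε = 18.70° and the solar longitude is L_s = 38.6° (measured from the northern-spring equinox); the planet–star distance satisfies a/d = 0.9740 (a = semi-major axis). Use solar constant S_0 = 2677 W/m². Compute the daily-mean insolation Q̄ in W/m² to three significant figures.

Q̄ ≈ 214 W/m²

Solar declination: sin δ = sin ε · sin L_s = sin 18.70° × sin 38.6° = 0.20002, so δ = +11.538°.
cos h₀ = −tan(-59.0°) tan(+11.538°) = 0.3398, h₀ = 1.2241 rad.
Bracket: h₀ sin ϕ sin δ + cos ϕ cos δ sin h₀ = 1.2241×-0.85717×0.20002 + 0.51504×0.97979×0.94051 = -0.209873 + 0.474611 = 0.264738.
Inverse-square distance factor (a/d)² = 0.9740² = 0.948676.
Q̄ = (S_0/π) × 0.948676 × [bracket] = (2677/π) × 0.948676 × 0.264738 = 214.0 W/m².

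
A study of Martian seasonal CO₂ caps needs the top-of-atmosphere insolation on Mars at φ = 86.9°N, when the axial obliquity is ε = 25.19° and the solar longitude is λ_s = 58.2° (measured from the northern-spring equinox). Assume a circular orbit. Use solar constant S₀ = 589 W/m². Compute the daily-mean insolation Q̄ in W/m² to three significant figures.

Solar declination: sin δ = sin ε · sin λ_s = sin 25.19° × sin 58.2° = 0.36173, so δ = +21.207°.
cos H₀ = −tan(+86.9°) tan(+21.207°) = -7.1644 ≤ −1 ⇒ polar day, H₀ = π.
Bracket: H₀ sin φ sin δ + cos φ cos δ sin H₀ = 3.1416×0.99854×0.36173 + 0.05408×0.93228×0.00000 = 1.134752 + 0.000000 = 1.134752.
Q̄ = (S₀/π) × [bracket] = (589/π) × 1.134752 = 212.7 W/m².

Q̄ ≈ 213 W/m²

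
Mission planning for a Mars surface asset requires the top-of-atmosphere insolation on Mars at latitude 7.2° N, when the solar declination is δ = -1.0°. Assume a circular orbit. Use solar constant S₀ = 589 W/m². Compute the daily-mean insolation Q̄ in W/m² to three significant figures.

Q̄ ≈ 185 W/m²

cos H₀ = −tan(+7.2°) tan(-1.000°) = 0.0022, H₀ = 1.5686 rad.
Bracket: H₀ sin φ sin δ + cos φ cos δ sin H₀ = 1.5686×0.12533×-0.01745 + 0.99211×0.99985×1.00000 = -0.003431 + 0.991961 = 0.988530.
Q̄ = (S₀/π) × [bracket] = (589/π) × 0.988530 = 185.3 W/m².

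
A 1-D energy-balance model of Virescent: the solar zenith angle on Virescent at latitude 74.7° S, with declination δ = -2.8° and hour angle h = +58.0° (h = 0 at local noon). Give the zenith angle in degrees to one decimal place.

θ_z = 79.2°

cos θ_z = sin ϕ sin δ + cos ϕ cos δ cos h = 0.047118 + 0.139664 = 0.186782.
θ_z = arccos(0.186782) = 79.2°.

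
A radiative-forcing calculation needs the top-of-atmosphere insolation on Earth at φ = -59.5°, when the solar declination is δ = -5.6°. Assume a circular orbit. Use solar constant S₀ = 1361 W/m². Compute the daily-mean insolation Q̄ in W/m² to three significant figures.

cos H₀ = −tan(-59.5°) tan(-5.600°) = -0.1665, H₀ = 1.7380 rad.
Bracket: H₀ sin φ sin δ + cos φ cos δ sin H₀ = 1.7380×-0.86163×-0.09758 + 0.50754×0.99523×0.98605 = 0.146127 + 0.498073 = 0.644200.
Q̄ = (S₀/π) × [bracket] = (1361/π) × 0.644200 = 279.1 W/m².

Q̄ ≈ 279 W/m²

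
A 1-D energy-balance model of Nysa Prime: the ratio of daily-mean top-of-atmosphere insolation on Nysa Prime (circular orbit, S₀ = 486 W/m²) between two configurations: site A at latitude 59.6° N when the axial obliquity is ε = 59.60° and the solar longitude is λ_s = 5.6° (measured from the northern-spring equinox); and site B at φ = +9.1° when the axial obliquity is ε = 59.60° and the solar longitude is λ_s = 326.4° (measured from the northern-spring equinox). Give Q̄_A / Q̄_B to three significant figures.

Q̄_A / Q̄_B ≈ 0.829

— Configuration A (φ=+59.6°):
Solar declination: sin δ = sin ε · sin λ_s = sin 59.60° × sin 5.6° = 0.08417, so δ = +4.828°.
cos H₀ = −tan(+59.6°) tan(+4.828°) = -0.1440, H₀ = 1.7153 rad.
Bracket: H₀ sin φ sin δ + cos φ cos δ sin H₀ = 1.7153×0.86251×0.08417 + 0.50603×0.99645×0.98958 = 0.124526 + 0.498979 = 0.623505.
Q̄ = (S₀/π) × [bracket] = (486/π) × 0.623505 = 96.455 W/m².
— Configuration B (φ=+9.1°):
Solar declination: sin δ = sin ε · sin λ_s = sin 59.60° × sin 326.4° = -0.47731, so δ = -28.510°.
cos H₀ = −tan(+9.1°) tan(-28.510°) = 0.0870, H₀ = 1.4837 rad.
Bracket: H₀ sin φ sin δ + cos φ cos δ sin H₀ = 1.4837×0.15816×-0.47731 + 0.98741×0.87874×0.99621 = -0.112007 + 0.864388 = 0.752381.
Q̄ = (S₀/π) × [bracket] = (486/π) × 0.752381 = 116.39 W/m².
Ratio Q̄_A / Q̄_B = 96.455 / 116.39 = 0.8287.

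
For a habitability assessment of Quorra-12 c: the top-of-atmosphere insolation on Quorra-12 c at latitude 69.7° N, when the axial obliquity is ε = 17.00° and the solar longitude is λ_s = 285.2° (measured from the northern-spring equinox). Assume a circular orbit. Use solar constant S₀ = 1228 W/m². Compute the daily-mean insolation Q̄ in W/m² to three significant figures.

Q̄ ≈ 11.5 W/m²

Solar declination: sin δ = sin ε · sin λ_s = sin 17.00° × sin 285.2° = -0.28214, so δ = -16.388°.
cos H₀ = −tan(+69.7°) tan(-16.388°) = 0.7950, H₀ = 0.6517 rad.
Bracket: H₀ sin φ sin δ + cos φ cos δ sin H₀ = 0.6517×0.93789×-0.28214 + 0.34694×0.95937×0.60657 = -0.172450 + 0.201893 = 0.029443.
Q̄ = (S₀/π) × [bracket] = (1228/π) × 0.029443 = 11.51 W/m².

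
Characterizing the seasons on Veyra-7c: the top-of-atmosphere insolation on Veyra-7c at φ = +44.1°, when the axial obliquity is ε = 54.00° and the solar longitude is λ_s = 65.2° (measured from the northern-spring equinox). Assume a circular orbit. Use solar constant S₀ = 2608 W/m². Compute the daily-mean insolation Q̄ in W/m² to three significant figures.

Solar declination: sin δ = sin ε · sin λ_s = sin 54.00° × sin 65.2° = 0.73441, so δ = +47.257°.
cos H₀ = −tan(+44.1°) tan(+47.257°) = -1.0486 ≤ −1 ⇒ polar day, H₀ = π.
Bracket: H₀ sin φ sin δ + cos φ cos δ sin H₀ = 3.1416×0.69591×0.73441 + 0.71813×0.67871×0.00000 = 1.605619 + 0.000000 = 1.605619.
Q̄ = (S₀/π) × [bracket] = (2608/π) × 1.605619 = 1333 W/m².

Q̄ ≈ 1.33e+03 W/m²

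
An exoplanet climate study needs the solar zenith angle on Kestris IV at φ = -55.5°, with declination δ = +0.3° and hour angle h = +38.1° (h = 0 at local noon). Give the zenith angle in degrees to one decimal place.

θ_z = 63.8°

cos θ_z = sin φ sin δ + cos φ cos δ cos h = -0.004315 + 0.445719 = 0.441404.
θ_z = arccos(0.441404) = 63.8°.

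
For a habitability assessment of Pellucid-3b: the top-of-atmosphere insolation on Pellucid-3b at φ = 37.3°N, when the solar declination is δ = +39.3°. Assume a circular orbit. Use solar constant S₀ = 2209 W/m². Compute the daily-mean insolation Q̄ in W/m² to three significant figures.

Q̄ ≈ 944 W/m²

cos H₀ = −tan(+37.3°) tan(+39.300°) = -0.6235, H₀ = 2.2440 rad.
Bracket: H₀ sin φ sin δ + cos φ cos δ sin H₀ = 2.2440×0.60599×0.63338 + 0.79547×0.77384×0.78181 = 0.861296 + 0.481256 = 1.342552.
Q̄ = (S₀/π) × [bracket] = (2209/π) × 1.342552 = 944.0 W/m².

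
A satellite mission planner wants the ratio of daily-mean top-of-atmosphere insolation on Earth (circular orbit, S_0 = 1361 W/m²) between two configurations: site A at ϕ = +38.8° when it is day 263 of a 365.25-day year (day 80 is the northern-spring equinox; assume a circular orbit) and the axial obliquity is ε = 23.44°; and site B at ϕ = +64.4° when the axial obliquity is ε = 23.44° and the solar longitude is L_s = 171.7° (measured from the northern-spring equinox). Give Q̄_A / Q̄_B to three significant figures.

Q̄_A / Q̄_B ≈ 1.51

— Configuration A (ϕ=+38.8°):
Solar longitude: L_s = 360° × (263 − 80)/365.25 = 180.370°.
sin δ = sin 23.44° × sin 180.370° = -0.00257, so δ = -0.147°.
cos h₀ = −tan(+38.8°) tan(-0.147°) = 0.0021, h₀ = 1.5687 rad.
Bracket: h₀ sin ϕ sin δ + cos ϕ cos δ sin h₀ = 1.5687×0.62660×-0.00257 + 0.77934×1.00000×1.00000 = -0.002526 + 0.779340 = 0.776814.
Q̄ = (S_0/π) × [bracket] = (1361/π) × 0.776814 = 336.53 W/m².
— Configuration B (ϕ=+64.4°):
Solar declination: sin δ = sin ε · sin L_s = sin 23.44° × sin 171.7° = 0.05742, so δ = +3.292°.
cos h₀ = −tan(+64.4°) tan(+3.292°) = -0.1200, h₀ = 1.6911 rad.
Bracket: h₀ sin ϕ sin δ + cos ϕ cos δ sin h₀ = 1.6911×0.90183×0.05742 + 0.43209×0.99835×0.99277 = 0.087570 + 0.428258 = 0.515828.
Q̄ = (S_0/π) × [bracket] = (1361/π) × 0.515828 = 223.47 W/m².
Ratio Q̄_A / Q̄_B = 336.53 / 223.47 = 1.506.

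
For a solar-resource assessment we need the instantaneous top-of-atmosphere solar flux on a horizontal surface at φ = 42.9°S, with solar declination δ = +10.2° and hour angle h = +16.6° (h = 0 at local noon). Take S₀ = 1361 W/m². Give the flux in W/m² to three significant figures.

cos θ_z = sin φ sin δ + cos φ cos δ cos h = -0.120545 + 0.690918 = 0.570373.
Flux = S₀ · cos θ_z = 1361 × 0.570373 = 776.3 W/m².

776 W/m²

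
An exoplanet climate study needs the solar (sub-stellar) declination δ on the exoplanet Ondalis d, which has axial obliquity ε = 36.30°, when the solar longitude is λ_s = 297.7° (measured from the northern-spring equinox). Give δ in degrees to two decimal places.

δ = -31.61°

sin δ = sin ε · sin λ_s = sin 36.30° × sin 297.7° = -0.524165.
δ = arcsin(-0.524165) = -31.61°.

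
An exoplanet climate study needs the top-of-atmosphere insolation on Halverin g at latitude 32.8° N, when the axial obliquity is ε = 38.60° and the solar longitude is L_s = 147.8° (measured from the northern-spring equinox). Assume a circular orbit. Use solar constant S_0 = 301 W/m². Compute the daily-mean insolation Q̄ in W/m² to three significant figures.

Q̄ ≈ 105 W/m²

Solar declination: sin δ = sin ε · sin L_s = sin 38.60° × sin 147.8° = 0.33245, so δ = +19.418°.
cos h₀ = −tan(+32.8°) tan(+19.418°) = -0.2272, h₀ = 1.8000 rad.
Bracket: h₀ sin ϕ sin δ + cos ϕ cos δ sin h₀ = 1.8000×0.54171×0.33245 + 0.84057×0.94312×0.97385 = 0.324165 + 0.772028 = 1.096193.
Q̄ = (S_0/π) × [bracket] = (301/π) × 1.096193 = 105.0 W/m².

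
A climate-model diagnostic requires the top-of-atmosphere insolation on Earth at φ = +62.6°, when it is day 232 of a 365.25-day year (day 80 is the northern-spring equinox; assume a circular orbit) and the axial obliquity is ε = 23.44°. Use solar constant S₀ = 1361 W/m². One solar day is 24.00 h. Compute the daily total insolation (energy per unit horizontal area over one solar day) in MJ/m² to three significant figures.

28.6 MJ/m²

Solar longitude: λ_s = 360° × (232 − 80)/365.25 = 149.815°.
sin δ = sin 23.44° × sin 149.815° = 0.20000, so δ = +11.537°.
cos H₀ = −tan(+62.6°) tan(+11.537°) = -0.3938, H₀ = 1.9756 rad.
Bracket: H₀ sin φ sin δ + cos φ cos δ sin H₀ = 1.9756×0.88782×0.20000 + 0.46020×0.97980×0.91919 = 0.350795 + 0.414466 = 0.765261.
Q̄ = (S₀/π) × [bracket] = (1361/π) × 0.765261 = 331.53 W/m².
Daily total = Q̄ × 24.00 h × 3600 s/h = 331.53 × 24.00 × 3600 / 10⁶ = 28.64 MJ/m².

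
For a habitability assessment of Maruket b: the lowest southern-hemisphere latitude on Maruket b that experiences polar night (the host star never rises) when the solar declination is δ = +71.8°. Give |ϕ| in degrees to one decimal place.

|ϕ| = 18.2°

Polar night requires cos h₀ = −tan ϕ tan δ ≥ 1, i.e. tan ϕ tan δ ≤ −1.
The boundary is |tan ϕ| · |tan δ| = 1, so |ϕ| = 90° − |δ| = 90° − 71.8° = 18.2° in the southern hemisphere.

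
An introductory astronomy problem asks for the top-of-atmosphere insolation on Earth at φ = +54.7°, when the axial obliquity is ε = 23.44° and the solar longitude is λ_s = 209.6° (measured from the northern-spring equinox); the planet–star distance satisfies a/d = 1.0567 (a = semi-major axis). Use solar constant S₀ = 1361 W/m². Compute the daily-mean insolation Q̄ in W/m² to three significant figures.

Q̄ ≈ 163 W/m²

Solar declination: sin δ = sin ε · sin λ_s = sin 23.44° × sin 209.6° = -0.19648, so δ = -11.331°.
cos H₀ = −tan(+54.7°) tan(-11.331°) = 0.2830, H₀ = 1.2839 rad.
Bracket: H₀ sin φ sin δ + cos φ cos δ sin H₀ = 1.2839×0.81614×-0.19648 + 0.57786×0.98051×0.95911 = -0.205880 + 0.543429 = 0.337549.
Inverse-square distance factor (a/d)² = 1.0567² = 1.116615.
Q̄ = (S₀/π) × 1.116615 × [bracket] = (1361/π) × 1.116615 × 0.337549 = 163.3 W/m².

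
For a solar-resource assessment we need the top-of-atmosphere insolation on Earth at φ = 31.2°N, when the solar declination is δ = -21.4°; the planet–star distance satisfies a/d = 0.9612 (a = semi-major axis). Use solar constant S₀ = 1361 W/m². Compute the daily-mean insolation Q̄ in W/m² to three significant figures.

cos H₀ = −tan(+31.2°) tan(-21.400°) = 0.2373, H₀ = 1.3312 rad.
Bracket: H₀ sin φ sin δ + cos φ cos δ sin H₀ = 1.3312×0.51803×-0.36488 + 0.85536×0.93106×0.97143 = -0.251622 + 0.773639 = 0.522017.
Inverse-square distance factor (a/d)² = 0.9612² = 0.923905.
Q̄ = (S₀/π) × 0.923905 × [bracket] = (1361/π) × 0.923905 × 0.522017 = 208.9 W/m².

Q̄ ≈ 209 W/m²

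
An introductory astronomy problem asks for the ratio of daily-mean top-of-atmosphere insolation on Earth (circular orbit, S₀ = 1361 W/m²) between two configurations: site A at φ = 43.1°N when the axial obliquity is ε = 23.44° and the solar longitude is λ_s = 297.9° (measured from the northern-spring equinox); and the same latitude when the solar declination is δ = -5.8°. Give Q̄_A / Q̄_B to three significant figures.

Q̄_A / Q̄_B ≈ 0.562

— Configuration A (φ=+43.1°):
Solar declination: sin δ = sin ε · sin λ_s = sin 23.44° × sin 297.9° = -0.35155, so δ = -20.582°.
cos H₀ = −tan(+43.1°) tan(-20.582°) = 0.3514, H₀ = 1.2117 rad.
Bracket: H₀ sin φ sin δ + cos φ cos δ sin H₀ = 1.2117×0.68327×-0.35155 + 0.73016×0.93617×0.93622 = -0.291055 + 0.639957 = 0.348902.
Q̄ = (S₀/π) × [bracket] = (1361/π) × 0.348902 = 151.15 W/m².
— Configuration B (φ=+43.1°):
cos H₀ = −tan(+43.1°) tan(-5.800°) = 0.0951, H₀ = 1.4756 rad.
Bracket: H₀ sin φ sin δ + cos φ cos δ sin H₀ = 1.4756×0.68327×-0.10106 + 0.73016×0.99488×0.99547 = -0.101892 + 0.723131 = 0.621239.
Q̄ = (S₀/π) × [bracket] = (1361/π) × 0.621239 = 269.13 W/m².
Ratio Q̄_A / Q̄_B = 151.15 / 269.13 = 0.5616.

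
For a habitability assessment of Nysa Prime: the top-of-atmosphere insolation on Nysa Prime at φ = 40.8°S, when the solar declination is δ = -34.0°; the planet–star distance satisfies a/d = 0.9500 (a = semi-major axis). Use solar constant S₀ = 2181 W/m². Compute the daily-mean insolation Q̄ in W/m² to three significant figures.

Q̄ ≈ 822 W/m²

cos H₀ = −tan(-40.8°) tan(-34.000°) = -0.5822, H₀ = 2.1923 rad.
Bracket: H₀ sin φ sin δ + cos φ cos δ sin H₀ = 2.1923×-0.65342×-0.55919 + 0.75700×0.82904×0.81303 = 0.801036 + 0.510244 = 1.311280.
Inverse-square distance factor (a/d)² = 0.9500² = 0.902500.
Q̄ = (S₀/π) × 0.902500 × [bracket] = (2181/π) × 0.902500 × 1.311280 = 821.6 W/m².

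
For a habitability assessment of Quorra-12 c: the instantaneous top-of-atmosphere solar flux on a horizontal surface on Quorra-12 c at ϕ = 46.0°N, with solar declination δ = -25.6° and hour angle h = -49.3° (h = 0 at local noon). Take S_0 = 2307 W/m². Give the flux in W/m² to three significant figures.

cos θ_z = sin ϕ sin δ + cos ϕ cos δ cos h = -0.310816 + 0.408517 = 0.097701.
Flux = S_0 · cos θ_z = 2307 × 0.097701 = 225.4 W/m².

225 W/m²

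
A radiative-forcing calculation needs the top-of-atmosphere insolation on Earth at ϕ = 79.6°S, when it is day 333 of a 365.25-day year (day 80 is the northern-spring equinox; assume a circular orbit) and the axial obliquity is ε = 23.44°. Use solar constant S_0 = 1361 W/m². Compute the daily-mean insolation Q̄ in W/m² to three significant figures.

Solar longitude: L_s = 360° × (333 − 80)/365.25 = 249.363°.
sin δ = sin 23.44° × sin 249.363° = -0.37226, so δ = -21.855°.
cos h₀ = −tan(-79.6°) tan(-21.855°) = -2.1854 ≤ −1 ⇒ polar day, h₀ = π.
Bracket: h₀ sin ϕ sin δ + cos ϕ cos δ sin h₀ = 3.1416×-0.98357×-0.37226 + 0.18052×0.92813×0.00000 = 1.150277 + 0.000000 = 1.150277.
Q̄ = (S_0/π) × [bracket] = (1361/π) × 1.150277 = 498.3 W/m².

Q̄ ≈ 498 W/m²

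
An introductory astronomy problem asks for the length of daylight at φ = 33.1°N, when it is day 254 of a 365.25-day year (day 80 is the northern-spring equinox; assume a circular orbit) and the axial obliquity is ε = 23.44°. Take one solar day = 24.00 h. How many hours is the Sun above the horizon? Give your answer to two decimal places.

12.29 h

Solar longitude: λ_s = 360° × (254 − 80)/365.25 = 171.499°.
sin δ = sin 23.44° × sin 171.499° = 0.05880, so δ = +3.371°.
cos H₀ = −tan φ · tan δ = −tan(+33.1°) × tan(+3.371°) = -0.0384, so H₀ = 1.6092 rad = 92.20°.
Daylight = 2H₀/(2π) × 24.00 h = (1.6092/π) × 24.00 = 12.29 h.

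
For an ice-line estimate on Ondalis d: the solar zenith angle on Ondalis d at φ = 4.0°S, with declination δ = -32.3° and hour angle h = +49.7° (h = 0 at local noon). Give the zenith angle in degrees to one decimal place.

cos θ_z = sin φ sin δ + cos φ cos δ cos h = 0.037275 + 0.545375 = 0.582650.
θ_z = arccos(0.582650) = 54.4°.

θ_z = 54.4°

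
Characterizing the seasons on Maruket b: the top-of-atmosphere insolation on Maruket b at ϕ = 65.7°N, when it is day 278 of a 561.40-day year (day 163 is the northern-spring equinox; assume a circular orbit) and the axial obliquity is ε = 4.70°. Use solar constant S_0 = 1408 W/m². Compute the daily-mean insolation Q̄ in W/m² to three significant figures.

Q̄ ≈ 237 W/m²

Solar longitude: L_s = 360° × (278 − 163)/561.40 = 73.744°.
sin δ = sin 4.70° × sin 73.744° = 0.07866, so δ = +4.512°.
cos h₀ = −tan(+65.7°) tan(+4.512°) = -0.1748, h₀ = 1.7465 rad.
Bracket: h₀ sin ϕ sin δ + cos ϕ cos δ sin h₀ = 1.7465×0.91140×0.07866 + 0.41151×0.99690×0.98461 = 0.125208 + 0.403921 = 0.529129.
Q̄ = (S_0/π) × [bracket] = (1408/π) × 0.529129 = 237.1 W/m².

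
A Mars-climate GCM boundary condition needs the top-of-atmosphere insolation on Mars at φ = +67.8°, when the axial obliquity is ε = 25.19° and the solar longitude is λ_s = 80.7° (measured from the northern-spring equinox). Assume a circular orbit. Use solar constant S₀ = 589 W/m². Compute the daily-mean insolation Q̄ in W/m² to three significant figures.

Solar declination: sin δ = sin ε · sin λ_s = sin 25.19° × sin 80.7° = 0.42003, so δ = +24.836°.
cos H₀ = −tan(+67.8°) tan(+24.836°) = -1.1341 ≤ −1 ⇒ polar day, H₀ = π.
Bracket: H₀ sin φ sin δ + cos φ cos δ sin H₀ = 3.1416×0.92587×0.42003 + 0.37784×0.90751×0.00000 = 1.221747 + 0.000000 = 1.221747.
Q̄ = (S₀/π) × [bracket] = (589/π) × 1.221747 = 229.1 W/m².

Q̄ ≈ 229 W/m²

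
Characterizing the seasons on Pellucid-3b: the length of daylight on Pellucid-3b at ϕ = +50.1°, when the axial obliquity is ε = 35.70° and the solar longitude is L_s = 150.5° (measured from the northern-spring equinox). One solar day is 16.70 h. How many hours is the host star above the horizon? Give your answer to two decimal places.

Solar declination: sin δ = sin ε · sin L_s = sin 35.70° × sin 150.5° = 0.28735, so δ = +16.699°.
cos h₀ = −tan ϕ · tan δ = −tan(+50.1°) × tan(+16.699°) = -0.3588, so h₀ = 1.9378 rad = 111.03°.
Daylight = 2h₀/(2π) × 16.70 h = (1.9378/π) × 16.70 = 10.30 h.

10.30 h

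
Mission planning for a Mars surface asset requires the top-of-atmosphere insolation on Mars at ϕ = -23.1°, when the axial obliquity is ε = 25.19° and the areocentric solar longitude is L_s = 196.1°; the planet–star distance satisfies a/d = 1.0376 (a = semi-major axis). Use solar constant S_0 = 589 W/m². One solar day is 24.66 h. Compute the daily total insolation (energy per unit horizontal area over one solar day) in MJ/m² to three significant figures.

sin δ = sin 25.19° × sin 196.1° = -0.11803, so δ = -6.778°.
cos h₀ = −tan(-23.1°) tan(-6.778°) = -0.0507, h₀ = 1.6215 rad.
Bracket: h₀ sin ϕ sin δ + cos ϕ cos δ sin h₀ = 1.6215×-0.39234×-0.11803 + 0.91982×0.99301×0.99871 = 0.075088 + 0.912212 = 0.987300.
Inverse-square distance factor (a/d)² = 1.0376² = 1.076614.
Q̄ = (S_0/π) × 1.076614 × [bracket] = (589/π) × 1.076614 × 0.987300 = 199.28 W/m².
Daily total = Q̄ × 24.66 h × 3600 s/h = 199.28 × 24.66 × 3600 / 10⁶ = 17.69 MJ/m².

17.7 MJ/m²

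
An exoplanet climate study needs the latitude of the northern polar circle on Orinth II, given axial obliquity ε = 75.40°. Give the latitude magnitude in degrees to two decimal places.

The polar circle is the lowest latitude that experiences at least one full rotation of continuous daylight at the northern-summer solstice; it lies at |φ| = 90° − ε = 90° − 75.40° = 14.60°.

14.60°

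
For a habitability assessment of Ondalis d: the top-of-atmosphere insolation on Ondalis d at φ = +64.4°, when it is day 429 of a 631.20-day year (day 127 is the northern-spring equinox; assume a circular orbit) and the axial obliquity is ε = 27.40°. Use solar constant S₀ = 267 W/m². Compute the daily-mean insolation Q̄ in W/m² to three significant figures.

Q̄ ≈ 44.4 W/m²

Solar longitude: λ_s = 360° × (429 − 127)/631.20 = 172.243°.
sin δ = sin 27.40° × sin 172.243° = 0.06211, so δ = +3.561°.
cos H₀ = −tan(+64.4°) tan(+3.561°) = -0.1299, H₀ = 1.7011 rad.
Bracket: H₀ sin φ sin δ + cos φ cos δ sin H₀ = 1.7011×0.90183×0.06211 + 0.43209×0.99807×0.99153 = 0.095283 + 0.427603 = 0.522886.
Q̄ = (S₀/π) × [bracket] = (267/π) × 0.522886 = 44.44 W/m².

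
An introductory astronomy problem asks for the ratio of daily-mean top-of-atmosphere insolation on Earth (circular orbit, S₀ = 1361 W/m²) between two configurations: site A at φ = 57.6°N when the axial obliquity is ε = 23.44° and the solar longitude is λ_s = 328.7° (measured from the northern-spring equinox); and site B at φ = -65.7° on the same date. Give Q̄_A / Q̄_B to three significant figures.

— Configuration A (φ=+57.6°):
Solar declination: sin δ = sin ε · sin λ_s = sin 23.44° × sin 328.7° = -0.20666, so δ = -11.927°.
cos H₀ = −tan(+57.6°) tan(-11.927°) = 0.3328, H₀ = 1.2315 rad.
Bracket: H₀ sin φ sin δ + cos φ cos δ sin H₀ = 1.2315×0.84433×-0.20666 + 0.53583×0.97841×0.94299 = -0.214883 + 0.494373 = 0.279490.
Q̄ = (S₀/π) × [bracket] = (1361/π) × 0.279490 = 121.08 W/m².
— Configuration B (φ=-65.7°):
cos H₀ = −tan(-65.7°) tan(-11.927°) = -0.4678, H₀ = 2.0576 rad.
Bracket: H₀ sin φ sin δ + cos φ cos δ sin H₀ = 2.0576×-0.91140×-0.20666 + 0.41151×0.97841×0.88384 = 0.387549 + 0.355857 = 0.743406.
Q̄ = (S₀/π) × [bracket] = (1361/π) × 0.743406 = 322.06 W/m².
Ratio Q̄_A / Q̄_B = 121.08 / 322.06 = 0.3760.

Q̄_A / Q̄_B ≈ 0.376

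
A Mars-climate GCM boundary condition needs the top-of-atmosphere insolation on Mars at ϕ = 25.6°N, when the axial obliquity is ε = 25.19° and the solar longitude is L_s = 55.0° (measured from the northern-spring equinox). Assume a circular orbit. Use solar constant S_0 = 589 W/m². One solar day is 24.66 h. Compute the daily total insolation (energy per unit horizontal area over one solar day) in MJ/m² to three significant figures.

18.2 MJ/m²

Solar declination: sin δ = sin ε · sin L_s = sin 25.19° × sin 55.0° = 0.34865, so δ = +20.405°.
cos h₀ = −tan(+25.6°) tan(+20.405°) = -0.1782, h₀ = 1.7500 rad.
Bracket: h₀ sin ϕ sin δ + cos ϕ cos δ sin h₀ = 1.7500×0.43209×0.34865 + 0.90183×0.93725×0.98399 = 0.263634 + 0.831708 = 1.095342.
Q̄ = (S_0/π) × [bracket] = (589/π) × 1.095342 = 205.36 W/m².
Daily total = Q̄ × 24.66 h × 3600 s/h = 205.36 × 24.66 × 3600 / 10⁶ = 18.23 MJ/m².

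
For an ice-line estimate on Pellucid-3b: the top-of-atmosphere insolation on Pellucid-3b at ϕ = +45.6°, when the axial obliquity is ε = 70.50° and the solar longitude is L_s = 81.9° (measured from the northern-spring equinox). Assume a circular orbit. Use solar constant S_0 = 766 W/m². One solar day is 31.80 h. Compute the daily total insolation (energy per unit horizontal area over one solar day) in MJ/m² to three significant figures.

Solar declination: sin δ = sin ε · sin L_s = sin 70.50° × sin 81.9° = 0.93324, so δ = +68.945°.
cos h₀ = −tan(+45.6°) tan(+68.945°) = -2.6526 ≤ −1 ⇒ polar day, h₀ = π.
Bracket: h₀ sin ϕ sin δ + cos ϕ cos δ sin h₀ = 3.1416×0.71447×0.93324 + 0.69966×0.35926×0.00000 = 2.094731 + 0.000000 = 2.094731.
Q̄ = (S_0/π) × [bracket] = (766/π) × 2.094731 = 510.75 W/m².
Daily total = Q̄ × 31.80 h × 3600 s/h = 510.75 × 31.80 × 3600 / 10⁶ = 58.47 MJ/m².

58.5 MJ/m²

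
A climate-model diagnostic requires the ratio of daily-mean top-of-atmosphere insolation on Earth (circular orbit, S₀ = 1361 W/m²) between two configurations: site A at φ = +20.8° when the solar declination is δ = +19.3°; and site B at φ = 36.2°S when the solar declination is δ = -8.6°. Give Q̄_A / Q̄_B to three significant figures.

Q̄_A / Q̄_B ≈ 1.14

— Configuration A (φ=+20.8°):
cos H₀ = −tan(+20.8°) tan(+19.300°) = -0.1330, H₀ = 1.7042 rad.
Bracket: H₀ sin φ sin δ + cos φ cos δ sin H₀ = 1.7042×0.35511×0.33051 + 0.93483×0.94380×0.99111 = 0.200018 + 0.874449 = 1.074467.
Q̄ = (S₀/π) × [bracket] = (1361/π) × 1.074467 = 465.48 W/m².
— Configuration B (φ=-36.2°):
cos H₀ = −tan(-36.2°) tan(-8.600°) = -0.1107, H₀ = 1.6817 rad.
Bracket: H₀ sin φ sin δ + cos φ cos δ sin H₀ = 1.6817×-0.59061×-0.14954 + 0.80696×0.98876×0.99386 = 0.148527 + 0.792991 = 0.941518.
Q̄ = (S₀/π) × [bracket] = (1361/π) × 0.941518 = 407.88 W/m².
Ratio Q̄_A / Q̄_B = 465.48 / 407.88 = 1.141.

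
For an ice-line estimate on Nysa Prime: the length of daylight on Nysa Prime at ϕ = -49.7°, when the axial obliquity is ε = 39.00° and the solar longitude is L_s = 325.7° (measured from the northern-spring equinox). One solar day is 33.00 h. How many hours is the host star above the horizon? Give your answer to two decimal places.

Solar declination: sin δ = sin ε · sin L_s = sin 39.00° × sin 325.7° = -0.35464, so δ = -20.771°.
cos h₀ = −tan ϕ · tan δ = −tan(-49.7°) × tan(-20.771°) = -0.4472, so h₀ = 2.0345 rad = 116.57°.
Daylight = 2h₀/(2π) × 33.00 h = (2.0345/π) × 33.00 = 21.37 h.

21.37 h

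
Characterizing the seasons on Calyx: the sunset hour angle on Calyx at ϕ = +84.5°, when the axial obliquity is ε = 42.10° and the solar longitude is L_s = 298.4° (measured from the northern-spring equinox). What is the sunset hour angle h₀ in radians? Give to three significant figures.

h₀ = 0.00 rad

Solar declination: sin δ = sin ε · sin L_s = sin 42.10° × sin 298.4° = -0.58974, so δ = -36.139°.
cos h₀ = −tan ϕ · tan δ = 7.5839 ≥ 1, so the host star never rises (polar night) and h₀ = 0.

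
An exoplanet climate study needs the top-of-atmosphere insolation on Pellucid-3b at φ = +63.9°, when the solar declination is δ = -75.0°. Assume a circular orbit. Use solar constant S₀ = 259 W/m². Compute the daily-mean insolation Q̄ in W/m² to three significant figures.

cos H₀ = −tan(+63.9°) tan(-75.000°) = 7.6181 ≥ 1 ⇒ polar night, H₀ = 0 and Q̄ = 0.

Q̄ ≈ 0.00 W/m²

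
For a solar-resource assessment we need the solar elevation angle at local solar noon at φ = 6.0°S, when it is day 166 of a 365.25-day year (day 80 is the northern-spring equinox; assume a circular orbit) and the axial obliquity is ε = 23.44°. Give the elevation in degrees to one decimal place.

Solar longitude: λ_s = 360° × (166 − 80)/365.25 = 84.764°.
sin δ = sin 23.44° × sin 84.764° = 0.39613, so δ = +23.336°.
At local noon the hour angle is zero, so the zenith angle equals |φ − δ| = |-6.0° − (+23.336°)| = 29.336°.
Elevation = 90° − 29.336° = 60.7°.

60.7°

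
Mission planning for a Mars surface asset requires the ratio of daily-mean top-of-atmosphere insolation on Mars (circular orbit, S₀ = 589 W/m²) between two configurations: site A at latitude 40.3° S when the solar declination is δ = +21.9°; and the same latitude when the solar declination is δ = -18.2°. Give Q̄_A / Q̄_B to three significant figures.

Q̄_A / Q̄_B ≈ 0.346

— Configuration A (φ=-40.3°):
cos H₀ = −tan(-40.3°) tan(+21.900°) = 0.3409, H₀ = 1.2229 rad.
Bracket: H₀ sin φ sin δ + cos φ cos δ sin H₀ = 1.2229×-0.64679×0.37299 + 0.76267×0.92784×0.94009 = -0.295020 + 0.665241 = 0.370221.
Q̄ = (S₀/π) × [bracket] = (589/π) × 0.370221 = 69.411 W/m².
— Configuration B (φ=-40.3°):
cos H₀ = −tan(-40.3°) tan(-18.200°) = -0.2788, H₀ = 1.8534 rad.
Bracket: H₀ sin φ sin δ + cos φ cos δ sin H₀ = 1.8534×-0.64679×-0.31233 + 0.76267×0.94997×0.96034 = 0.374409 + 0.695779 = 1.070188.
Q̄ = (S₀/π) × [bracket] = (589/π) × 1.070188 = 200.64 W/m².
Ratio Q̄_A / Q̄_B = 69.411 / 200.64 = 0.3459.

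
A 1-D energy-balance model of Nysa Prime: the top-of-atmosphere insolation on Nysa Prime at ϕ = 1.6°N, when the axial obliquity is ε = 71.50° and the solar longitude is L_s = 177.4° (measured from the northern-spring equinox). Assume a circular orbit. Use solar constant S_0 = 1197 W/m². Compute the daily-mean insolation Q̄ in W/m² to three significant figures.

Q̄ ≈ 381 W/m²

Solar declination: sin δ = sin ε · sin L_s = sin 71.50° × sin 177.4° = 0.04302, so δ = +2.466°.
cos h₀ = −tan(+1.6°) tan(+2.466°) = -0.0012, h₀ = 1.5720 rad.
Bracket: h₀ sin ϕ sin δ + cos ϕ cos δ sin h₀ = 1.5720×0.02792×0.04302 + 0.99961×0.99907×1.00000 = 0.001888 + 0.998680 = 1.000568.
Q̄ = (S_0/π) × [bracket] = (1197/π) × 1.000568 = 381.2 W/m².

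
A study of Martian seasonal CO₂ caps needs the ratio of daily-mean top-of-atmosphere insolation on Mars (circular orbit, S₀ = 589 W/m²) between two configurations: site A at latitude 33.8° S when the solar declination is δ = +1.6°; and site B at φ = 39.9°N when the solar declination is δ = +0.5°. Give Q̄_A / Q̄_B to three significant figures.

Q̄_A / Q̄_B ≈ 1.04

— Configuration A (φ=-33.8°):
cos H₀ = −tan(-33.8°) tan(+1.600°) = 0.0187, H₀ = 1.5521 rad.
Bracket: H₀ sin φ sin δ + cos φ cos δ sin H₀ = 1.5521×-0.55630×0.02792 + 0.83098×0.99961×0.99983 = -0.024107 + 0.830515 = 0.806408.
Q̄ = (S₀/π) × [bracket] = (589/π) × 0.806408 = 151.19 W/m².
— Configuration B (φ=+39.9°):
cos H₀ = −tan(+39.9°) tan(+0.500°) = -0.0073, H₀ = 1.5781 rad.
Bracket: H₀ sin φ sin δ + cos φ cos δ sin H₀ = 1.5781×0.64145×0.00873 + 0.76717×0.99996×0.99997 = 0.008837 + 0.767116 = 0.775953.
Q̄ = (S₀/π) × [bracket] = (589/π) × 0.775953 = 145.48 W/m².
Ratio Q̄_A / Q̄_B = 151.19 / 145.48 = 1.039.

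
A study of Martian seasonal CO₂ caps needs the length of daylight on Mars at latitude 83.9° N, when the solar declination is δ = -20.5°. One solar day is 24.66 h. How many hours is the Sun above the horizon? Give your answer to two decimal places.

0.00 h

cos h₀ = −tan ϕ · tan δ = 3.4985 ≥ 1, so the Sun never rises (polar night) and h₀ = 0.
Daylight = 2h₀/(2π) × 24.66 h = (0.0000/π) × 24.66 = 0.00 h.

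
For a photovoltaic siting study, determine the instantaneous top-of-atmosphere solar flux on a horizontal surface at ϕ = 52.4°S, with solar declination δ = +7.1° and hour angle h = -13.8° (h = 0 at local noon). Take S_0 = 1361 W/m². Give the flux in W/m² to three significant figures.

cos θ_z = sin ϕ sin δ + cos ϕ cos δ cos h = -0.097928 + 0.587989 = 0.490061.
Flux = S_0 · cos θ_z = 1361 × 0.490061 = 667.0 W/m².

667 W/m²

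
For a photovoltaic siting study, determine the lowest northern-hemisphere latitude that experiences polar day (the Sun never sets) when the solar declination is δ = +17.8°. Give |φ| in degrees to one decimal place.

|φ| = 72.2°

Polar day requires cos H₀ = −tan φ tan δ ≤ −1, i.e. tan φ tan δ ≥ 1.
The boundary is |tan φ| · |tan δ| = 1, so |φ| = 90° − |δ| = 90° − 17.8° = 72.2° in the northern hemisphere.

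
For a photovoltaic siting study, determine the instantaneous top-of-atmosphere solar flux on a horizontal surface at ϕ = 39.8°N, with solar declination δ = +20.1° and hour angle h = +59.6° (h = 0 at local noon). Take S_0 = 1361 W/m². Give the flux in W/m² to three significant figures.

796 W/m²

cos θ_z = sin ϕ sin δ + cos ϕ cos δ cos h = 0.219980 + 0.365099 = 0.585079.
Flux = S_0 · cos θ_z = 1361 × 0.585079 = 796.3 W/m².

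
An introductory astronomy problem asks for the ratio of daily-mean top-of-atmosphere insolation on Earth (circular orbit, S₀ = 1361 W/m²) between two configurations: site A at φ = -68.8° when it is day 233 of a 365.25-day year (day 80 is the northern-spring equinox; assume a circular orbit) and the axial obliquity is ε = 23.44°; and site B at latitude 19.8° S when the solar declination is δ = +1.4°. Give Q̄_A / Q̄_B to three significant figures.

— Configuration A (φ=-68.8°):
Solar longitude: λ_s = 360° × (233 − 80)/365.25 = 150.801°.
sin δ = sin 23.44° × sin 150.801° = 0.19406, so δ = +11.190°.
cos H₀ = −tan(-68.8°) tan(+11.190°) = 0.5100, H₀ = 1.0356 rad.
Bracket: H₀ sin φ sin δ + cos φ cos δ sin H₀ = 1.0356×-0.93232×0.19406 + 0.36162×0.98099×0.86017 = -0.187367 + 0.305142 = 0.117775.
Q̄ = (S₀/π) × [bracket] = (1361/π) × 0.117775 = 51.022 W/m².
— Configuration B (φ=-19.8°):
cos H₀ = −tan(-19.8°) tan(+1.400°) = 0.0088, H₀ = 1.5620 rad.
Bracket: H₀ sin φ sin δ + cos φ cos δ sin H₀ = 1.5620×-0.33874×0.02443 + 0.94088×0.99970×0.99996 = -0.012926 + 0.940560 = 0.927634.
Q̄ = (S₀/π) × [bracket] = (1361/π) × 0.927634 = 401.87 W/m².
Ratio Q̄_A / Q̄_B = 51.022 / 401.87 = 0.1270.

Q̄_A / Q̄_B ≈ 0.127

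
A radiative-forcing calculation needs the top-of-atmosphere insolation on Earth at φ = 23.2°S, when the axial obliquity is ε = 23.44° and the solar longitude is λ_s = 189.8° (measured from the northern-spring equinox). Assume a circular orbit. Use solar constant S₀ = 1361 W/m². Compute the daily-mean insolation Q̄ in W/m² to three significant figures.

Solar declination: sin δ = sin ε · sin λ_s = sin 23.44° × sin 189.8° = -0.06771, so δ = -3.882°.
cos H₀ = −tan(-23.2°) tan(-3.882°) = -0.0291, H₀ = 1.5999 rad.
Bracket: H₀ sin φ sin δ + cos φ cos δ sin H₀ = 1.5999×-0.39394×-0.06771 + 0.91914×0.99771×0.99958 = 0.042675 + 0.916650 = 0.959325.
Q̄ = (S₀/π) × [bracket] = (1361/π) × 0.959325 = 415.6 W/m².

Q̄ ≈ 416 W/m²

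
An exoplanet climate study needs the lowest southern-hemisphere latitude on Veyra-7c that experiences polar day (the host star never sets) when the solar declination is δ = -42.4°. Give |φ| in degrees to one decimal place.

Polar day requires cos H₀ = −tan φ tan δ ≤ −1, i.e. tan φ tan δ ≥ 1.
The boundary is |tan φ| · |tan δ| = 1, so |φ| = 90° − |δ| = 90° − 42.4° = 47.6° in the southern hemisphere.

|φ| = 47.6°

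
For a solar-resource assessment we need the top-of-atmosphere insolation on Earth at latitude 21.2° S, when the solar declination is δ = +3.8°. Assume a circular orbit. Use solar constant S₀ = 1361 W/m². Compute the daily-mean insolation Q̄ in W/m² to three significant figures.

Q̄ ≈ 387 W/m²

cos H₀ = −tan(-21.2°) tan(+3.800°) = 0.0258, H₀ = 1.5450 rad.
Bracket: H₀ sin φ sin δ + cos φ cos δ sin H₀ = 1.5450×-0.36162×0.06627 + 0.93232×0.99780×0.99967 = -0.037025 + 0.929962 = 0.892937.
Q̄ = (S₀/π) × [bracket] = (1361/π) × 0.892937 = 386.8 W/m².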